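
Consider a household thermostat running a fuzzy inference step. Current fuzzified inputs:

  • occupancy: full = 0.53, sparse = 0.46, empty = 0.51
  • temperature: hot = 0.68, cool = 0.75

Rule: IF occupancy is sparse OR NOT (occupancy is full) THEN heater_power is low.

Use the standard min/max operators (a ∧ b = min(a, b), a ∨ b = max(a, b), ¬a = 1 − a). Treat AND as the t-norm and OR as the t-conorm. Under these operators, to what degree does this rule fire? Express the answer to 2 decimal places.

firing strength: sparse=0.46, ¬full=1−0.53=0.47; OR[max(a, b)] → w = 0.47

0.47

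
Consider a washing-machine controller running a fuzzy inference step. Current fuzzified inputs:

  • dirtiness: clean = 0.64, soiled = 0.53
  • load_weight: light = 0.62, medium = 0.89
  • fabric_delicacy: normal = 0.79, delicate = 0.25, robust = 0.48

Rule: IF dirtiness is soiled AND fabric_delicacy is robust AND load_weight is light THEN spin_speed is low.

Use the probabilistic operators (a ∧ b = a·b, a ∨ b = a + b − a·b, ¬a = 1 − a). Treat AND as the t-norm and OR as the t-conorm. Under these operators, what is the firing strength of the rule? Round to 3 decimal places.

0.158

firing strength: soiled=0.53, robust=0.48, light=0.62; AND[a·b] → w = 0.1577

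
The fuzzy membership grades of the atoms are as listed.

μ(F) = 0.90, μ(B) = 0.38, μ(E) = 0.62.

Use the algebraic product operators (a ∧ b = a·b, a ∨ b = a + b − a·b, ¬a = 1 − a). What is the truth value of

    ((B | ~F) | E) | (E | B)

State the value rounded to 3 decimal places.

0.950

~F = 1 − 0.9000 = 0.1000
B | ~F = a + b − a·b on (0.3800, 0.1000) = 0.4420
(B | ~F) | E = a + b − a·b on (0.4420, 0.6200) = 0.7880
E | B = a + b − a·b on (0.6200, 0.3800) = 0.7644
((B | ~F) | E) | (E | B) = a + b − a·b on (0.7880, 0.7644) = 0.9500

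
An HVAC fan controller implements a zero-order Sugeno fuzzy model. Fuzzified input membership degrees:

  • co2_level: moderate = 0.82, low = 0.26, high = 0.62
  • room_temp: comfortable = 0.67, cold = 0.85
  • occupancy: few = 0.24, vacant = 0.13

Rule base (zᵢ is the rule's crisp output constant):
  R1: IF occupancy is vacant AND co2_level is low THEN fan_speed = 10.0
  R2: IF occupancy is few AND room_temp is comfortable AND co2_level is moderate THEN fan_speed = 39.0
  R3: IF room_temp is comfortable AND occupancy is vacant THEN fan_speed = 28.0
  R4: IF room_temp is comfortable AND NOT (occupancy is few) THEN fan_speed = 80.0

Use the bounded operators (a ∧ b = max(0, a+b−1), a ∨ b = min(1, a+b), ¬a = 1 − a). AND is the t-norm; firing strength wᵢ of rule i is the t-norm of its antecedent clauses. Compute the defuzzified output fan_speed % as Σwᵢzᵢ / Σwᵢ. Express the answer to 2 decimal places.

80.00

R1 (z=10.0): vacant=0.13, low=0.26; AND[max(0, a+b−1)] → w = 0.00
R2 (z=39.0): few=0.24, comfortable=0.67, moderate=0.82; AND[max(0, a+b−1)] → w = 0.00
R3 (z=28.0): comfortable=0.67, vacant=0.13; AND[max(0, a+b−1)] → w = 0.00
R4 (z=80.0): comfortable=0.67, ¬few=1−0.24=0.76; AND[max(0, a+b−1)] → w = 0.43
Weighted average = (0.00·10.0 + 0.00·39.0 + 0.00·28.0 + 0.43·80.0) / (0.00 + 0.00 + 0.00 + 0.43)
  = 34.4000 / 0.4300 = 80.00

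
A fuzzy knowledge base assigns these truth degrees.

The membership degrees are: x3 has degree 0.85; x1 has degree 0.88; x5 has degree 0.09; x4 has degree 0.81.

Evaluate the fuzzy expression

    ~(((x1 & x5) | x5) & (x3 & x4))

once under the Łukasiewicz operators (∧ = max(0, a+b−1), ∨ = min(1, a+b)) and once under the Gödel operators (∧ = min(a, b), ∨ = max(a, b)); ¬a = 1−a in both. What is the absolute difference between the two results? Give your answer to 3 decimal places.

Under Łukasiewicz:
  x1 & x5 = max(0, a+b−1) on (0.88, 0.09) = 0.00
  (x1 & x5) | x5 = min(1, a+b) on (0.00, 0.09) = 0.09
  x3 & x4 = max(0, a+b−1) on (0.85, 0.81) = 0.66
  ((x1 & x5) | x5) & (x3 & x4) = max(0, a+b−1) on (0.09, 0.66) = 0.00
  ~(((x1 & x5) | x5) & (x3 & x4)) = 1 − 0.00 = 1.00
  → value = 1.0000
Under Gödel:
  x1 & x5 = min(a, b) on (0.88, 0.09) = 0.09
  (x1 & x5) | x5 = max(a, b) on (0.09, 0.09) = 0.09
  x3 & x4 = min(a, b) on (0.85, 0.81) = 0.81
  ((x1 & x5) | x5) & (x3 & x4) = min(a, b) on (0.09, 0.81) = 0.09
  ~(((x1 & x5) | x5) & (x3 & x4)) = 1 − 0.09 = 0.91
  → value = 0.9100
|1.0000 − 0.9100| = 0.090

0.090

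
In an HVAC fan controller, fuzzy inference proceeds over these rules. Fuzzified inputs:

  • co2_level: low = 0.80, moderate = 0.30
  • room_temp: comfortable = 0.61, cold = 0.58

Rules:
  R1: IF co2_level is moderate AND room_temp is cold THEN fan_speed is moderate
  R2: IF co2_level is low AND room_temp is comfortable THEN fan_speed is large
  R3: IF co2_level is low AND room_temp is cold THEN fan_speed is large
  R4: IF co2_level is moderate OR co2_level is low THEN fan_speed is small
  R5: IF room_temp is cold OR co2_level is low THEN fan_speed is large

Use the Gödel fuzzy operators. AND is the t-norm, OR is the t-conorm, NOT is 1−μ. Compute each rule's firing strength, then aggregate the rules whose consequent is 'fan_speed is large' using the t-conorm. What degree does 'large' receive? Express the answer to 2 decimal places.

0.80

R1: moderate=0.30, cold=0.58; AND[min(a, b)] → w = 0.30
R2: low=0.80, comfortable=0.61; AND[min(a, b)] → w = 0.61
R3: low=0.80, cold=0.58; AND[min(a, b)] → w = 0.58
R4: moderate=0.30, low=0.80; OR[max(a, b)] → w = 0.80
R5: cold=0.58, low=0.80; OR[max(a, b)] → w = 0.80
Rules with consequent 'large': {R2, R3, R5} → strengths 0.61, 0.58, 0.80
Aggregate via t-conorm [max(a, b)]: 0.80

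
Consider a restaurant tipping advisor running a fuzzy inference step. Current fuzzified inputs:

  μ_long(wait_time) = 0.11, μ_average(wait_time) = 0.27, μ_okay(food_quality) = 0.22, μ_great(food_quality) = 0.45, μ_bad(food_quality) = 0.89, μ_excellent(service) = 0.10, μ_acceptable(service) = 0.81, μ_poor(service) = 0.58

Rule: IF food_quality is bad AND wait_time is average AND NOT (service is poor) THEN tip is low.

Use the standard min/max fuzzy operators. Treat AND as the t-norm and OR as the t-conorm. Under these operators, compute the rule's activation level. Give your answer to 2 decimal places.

0.27

firing strength: bad=0.89, average=0.27, ¬poor=1−0.58=0.42; AND[min(a, b)] → w = 0.27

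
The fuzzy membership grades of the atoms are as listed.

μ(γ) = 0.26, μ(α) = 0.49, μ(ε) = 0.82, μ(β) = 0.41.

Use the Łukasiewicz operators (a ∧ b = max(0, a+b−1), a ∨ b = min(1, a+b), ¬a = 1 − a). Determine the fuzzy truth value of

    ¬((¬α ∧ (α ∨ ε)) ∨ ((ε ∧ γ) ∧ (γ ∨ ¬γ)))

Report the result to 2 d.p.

¬α = 1 − 0.49 = 0.51
α ∨ ε = min(1, a+b) on (0.49, 0.82) = 1.00
¬α ∧ (α ∨ ε) = max(0, a+b−1) on (0.51, 1.00) = 0.51
ε ∧ γ = max(0, a+b−1) on (0.82, 0.26) = 0.08
¬γ = 1 − 0.26 = 0.74
γ ∨ ¬γ = min(1, a+b) on (0.26, 0.74) = 1.00
(ε ∧ γ) ∧ (γ ∨ ¬γ) = max(0, a+b−1) on (0.08, 1.00) = 0.08
(¬α ∧ (α ∨ ε)) ∨ ((ε ∧ γ) ∧ (γ ∨ ¬γ)) = min(1, a+b) on (0.51, 0.08) = 0.59
¬((¬α ∧ (α ∨ ε)) ∨ ((ε ∧ γ) ∧ (γ ∨ ¬γ))) = 1 − 0.59 = 0.41

0.41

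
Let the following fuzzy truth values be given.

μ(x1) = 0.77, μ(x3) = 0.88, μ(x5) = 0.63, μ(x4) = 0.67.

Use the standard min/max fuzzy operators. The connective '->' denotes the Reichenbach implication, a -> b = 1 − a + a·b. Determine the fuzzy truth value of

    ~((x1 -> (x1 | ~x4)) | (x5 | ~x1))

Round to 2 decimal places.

0.18

~x4 = 1 − 0.67 = 0.33
x1 | ~x4 = max(a, b) on (0.77, 0.33) = 0.77
x1 -> (x1 | ~x4)  [Reichenbach: 1 − a + a·b] with a=0.77, b=0.77 → 0.82
~x1 = 1 − 0.77 = 0.23
x5 | ~x1 = max(a, b) on (0.63, 0.23) = 0.63
(x1 -> (x1 | ~x4)) | (x5 | ~x1) = max(a, b) on (0.82, 0.63) = 0.82
~((x1 -> (x1 | ~x4)) | (x5 | ~x1)) = 1 − 0.82 = 0.18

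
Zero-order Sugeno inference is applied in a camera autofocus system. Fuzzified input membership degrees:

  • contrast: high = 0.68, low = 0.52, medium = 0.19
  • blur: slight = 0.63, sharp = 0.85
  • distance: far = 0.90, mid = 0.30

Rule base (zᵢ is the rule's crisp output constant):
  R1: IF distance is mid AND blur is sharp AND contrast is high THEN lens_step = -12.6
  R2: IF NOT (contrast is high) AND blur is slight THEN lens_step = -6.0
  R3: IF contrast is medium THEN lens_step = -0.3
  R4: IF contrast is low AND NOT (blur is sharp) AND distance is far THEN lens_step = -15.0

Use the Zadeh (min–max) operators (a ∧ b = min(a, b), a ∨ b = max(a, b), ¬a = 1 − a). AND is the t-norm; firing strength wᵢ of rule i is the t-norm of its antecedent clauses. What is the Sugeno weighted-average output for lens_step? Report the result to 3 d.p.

R1 (z=-12.6): mid=0.30, sharp=0.85, high=0.68; AND[min(a, b)] → w = 0.30
R2 (z=-6.0): ¬high=1−0.68=0.32, slight=0.63; AND[min(a, b)] → w = 0.32
R3 (z=-0.3): medium=0.19 → w = 0.19
R4 (z=-15.0): low=0.52, ¬sharp=1−0.85=0.15, far=0.90; AND[min(a, b)] → w = 0.15
Weighted average = (0.30·-12.6 + 0.32·-6.0 + 0.19·-0.3 + 0.15·-15.0) / (0.30 + 0.32 + 0.19 + 0.15)
  = -8.0070 / 0.9600 = -8.341

-8.341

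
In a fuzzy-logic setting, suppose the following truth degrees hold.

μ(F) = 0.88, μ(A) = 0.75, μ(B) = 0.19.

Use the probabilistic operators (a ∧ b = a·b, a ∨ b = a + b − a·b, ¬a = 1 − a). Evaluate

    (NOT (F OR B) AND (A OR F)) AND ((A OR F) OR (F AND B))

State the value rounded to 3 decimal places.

0.092

F OR B = a + b − a·b on (0.8800, 0.1900) = 0.9028
NOT (F OR B) = 1 − 0.9028 = 0.0972
A OR F = a + b − a·b on (0.7500, 0.8800) = 0.9700
NOT (F OR B) AND (A OR F) = a·b on (0.0972, 0.9700) = 0.0943
A OR F = a + b − a·b on (0.7500, 0.8800) = 0.9700
F AND B = a·b on (0.8800, 0.1900) = 0.1672
(A OR F) OR (F AND B) = a + b − a·b on (0.9700, 0.1672) = 0.9750
(NOT (F OR B) AND (A OR F)) AND ((A OR F) OR (F AND B)) = a·b on (0.0943, 0.9750) = 0.0919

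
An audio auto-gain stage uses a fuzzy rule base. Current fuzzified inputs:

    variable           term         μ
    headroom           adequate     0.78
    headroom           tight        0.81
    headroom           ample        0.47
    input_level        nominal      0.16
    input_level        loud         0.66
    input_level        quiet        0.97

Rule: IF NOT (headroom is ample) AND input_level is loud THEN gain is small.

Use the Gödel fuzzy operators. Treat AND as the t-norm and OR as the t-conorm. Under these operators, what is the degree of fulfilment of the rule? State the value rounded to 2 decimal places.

0.53

firing strength: ¬ample=1−0.47=0.53, loud=0.66; AND[min(a, b)] → w = 0.53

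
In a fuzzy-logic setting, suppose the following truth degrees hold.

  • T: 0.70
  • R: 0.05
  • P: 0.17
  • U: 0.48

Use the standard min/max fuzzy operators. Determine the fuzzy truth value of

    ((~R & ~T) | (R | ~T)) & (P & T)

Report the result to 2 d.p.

0.17

~R = 1 − 0.05 = 0.95
~T = 1 − 0.70 = 0.30
~R & ~T = min(a, b) on (0.95, 0.30) = 0.30
~T = 1 − 0.70 = 0.30
R | ~T = max(a, b) on (0.05, 0.30) = 0.30
(~R & ~T) | (R | ~T) = max(a, b) on (0.30, 0.30) = 0.30
P & T = min(a, b) on (0.17, 0.70) = 0.17
((~R & ~T) | (R | ~T)) & (P & T) = min(a, b) on (0.30, 0.17) = 0.17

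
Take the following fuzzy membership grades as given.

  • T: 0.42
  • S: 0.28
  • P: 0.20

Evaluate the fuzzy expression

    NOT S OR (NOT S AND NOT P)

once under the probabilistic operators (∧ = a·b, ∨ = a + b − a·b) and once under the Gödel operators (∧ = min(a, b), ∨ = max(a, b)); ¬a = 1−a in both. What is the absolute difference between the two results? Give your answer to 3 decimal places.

Under probabilistic:
  NOT S = 1 − 0.2800 = 0.7200
  NOT S = 1 − 0.2800 = 0.7200
  NOT P = 1 − 0.2000 = 0.8000
  NOT S AND NOT P = a·b on (0.7200, 0.8000) = 0.5760
  NOT S OR (NOT S AND NOT P) = a + b − a·b on (0.7200, 0.5760) = 0.8813
  → value = 0.8813
Under Gödel:
  NOT S = 1 − 0.28 = 0.72
  NOT S = 1 − 0.28 = 0.72
  NOT P = 1 − 0.20 = 0.80
  NOT S AND NOT P = min(a, b) on (0.72, 0.80) = 0.72
  NOT S OR (NOT S AND NOT P) = max(a, b) on (0.72, 0.72) = 0.72
  → value = 0.7200
|0.8813 − 0.7200| = 0.161

0.161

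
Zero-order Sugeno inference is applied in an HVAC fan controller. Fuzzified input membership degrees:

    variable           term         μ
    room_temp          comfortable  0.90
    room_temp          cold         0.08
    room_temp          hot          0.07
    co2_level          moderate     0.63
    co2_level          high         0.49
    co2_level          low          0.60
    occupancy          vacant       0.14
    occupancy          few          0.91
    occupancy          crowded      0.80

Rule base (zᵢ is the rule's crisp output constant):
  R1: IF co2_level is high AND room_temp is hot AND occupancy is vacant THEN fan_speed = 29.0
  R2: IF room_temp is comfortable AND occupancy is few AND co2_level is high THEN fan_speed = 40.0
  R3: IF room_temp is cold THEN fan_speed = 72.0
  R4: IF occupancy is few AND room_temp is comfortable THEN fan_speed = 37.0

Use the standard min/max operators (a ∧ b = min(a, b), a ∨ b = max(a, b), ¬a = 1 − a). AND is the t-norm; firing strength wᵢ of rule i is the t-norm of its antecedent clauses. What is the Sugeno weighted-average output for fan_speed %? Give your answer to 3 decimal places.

39.409

R1 (z=29.0): high=0.49, hot=0.07, vacant=0.14; AND[min(a, b)] → w = 0.07
R2 (z=40.0): comfortable=0.90, few=0.91, high=0.49; AND[min(a, b)] → w = 0.49
R3 (z=72.0): cold=0.08 → w = 0.08
R4 (z=37.0): few=0.91, comfortable=0.90; AND[min(a, b)] → w = 0.90
Weighted average = (0.07·29.0 + 0.49·40.0 + 0.08·72.0 + 0.90·37.0) / (0.07 + 0.49 + 0.08 + 0.90)
  = 60.6900 / 1.5400 = 39.409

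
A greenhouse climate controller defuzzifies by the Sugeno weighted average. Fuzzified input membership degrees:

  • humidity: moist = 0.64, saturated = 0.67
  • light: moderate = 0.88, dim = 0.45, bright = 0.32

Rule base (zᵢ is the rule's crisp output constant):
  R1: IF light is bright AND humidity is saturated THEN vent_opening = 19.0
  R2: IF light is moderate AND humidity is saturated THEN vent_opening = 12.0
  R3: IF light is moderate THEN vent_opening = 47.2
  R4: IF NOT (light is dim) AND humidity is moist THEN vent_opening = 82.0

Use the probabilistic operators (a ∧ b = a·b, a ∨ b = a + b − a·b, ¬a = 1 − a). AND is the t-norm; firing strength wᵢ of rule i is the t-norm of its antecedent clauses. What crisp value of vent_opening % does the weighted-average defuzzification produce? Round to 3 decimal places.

R1 (z=19.0): bright=0.32, saturated=0.67; AND[a·b] → w = 0.2144
R2 (z=12.0): moderate=0.88, saturated=0.67; AND[a·b] → w = 0.5896
R3 (z=47.2): moderate=0.88 → w = 0.8800
R4 (z=82.0): ¬dim=1−0.45=0.55, moist=0.64; AND[a·b] → w = 0.3520
Weighted average = (0.2144·19.0 + 0.5896·12.0 + 0.8800·47.2 + 0.3520·82.0) / (0.2144 + 0.5896 + 0.8800 + 0.3520)
  = 81.5488 / 2.0360 = 40.053

40.053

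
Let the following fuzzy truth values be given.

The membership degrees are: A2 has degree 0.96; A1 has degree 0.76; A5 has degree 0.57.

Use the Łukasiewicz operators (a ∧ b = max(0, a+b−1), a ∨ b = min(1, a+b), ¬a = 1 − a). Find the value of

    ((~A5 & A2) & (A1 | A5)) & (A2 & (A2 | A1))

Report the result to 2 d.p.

0.35

~A5 = 1 − 0.57 = 0.43
~A5 & A2 = max(0, a+b−1) on (0.43, 0.96) = 0.39
A1 | A5 = min(1, a+b) on (0.76, 0.57) = 1.00
(~A5 & A2) & (A1 | A5) = max(0, a+b−1) on (0.39, 1.00) = 0.39
A2 | A1 = min(1, a+b) on (0.96, 0.76) = 1.00
A2 & (A2 | A1) = max(0, a+b−1) on (0.96, 1.00) = 0.96
((~A5 & A2) & (A1 | A5)) & (A2 & (A2 | A1)) = max(0, a+b−1) on (0.39, 0.96) = 0.35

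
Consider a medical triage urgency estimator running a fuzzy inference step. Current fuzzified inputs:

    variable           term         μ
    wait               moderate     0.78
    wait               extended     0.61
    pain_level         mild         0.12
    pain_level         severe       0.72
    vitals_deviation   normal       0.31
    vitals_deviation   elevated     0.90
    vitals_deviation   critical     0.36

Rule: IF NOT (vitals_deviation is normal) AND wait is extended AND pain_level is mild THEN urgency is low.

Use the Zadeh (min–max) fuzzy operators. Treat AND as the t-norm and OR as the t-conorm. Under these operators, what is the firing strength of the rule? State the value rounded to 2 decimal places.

0.12

firing strength: ¬normal=1−0.31=0.69, extended=0.61, mild=0.12; AND[min(a, b)] → w = 0.12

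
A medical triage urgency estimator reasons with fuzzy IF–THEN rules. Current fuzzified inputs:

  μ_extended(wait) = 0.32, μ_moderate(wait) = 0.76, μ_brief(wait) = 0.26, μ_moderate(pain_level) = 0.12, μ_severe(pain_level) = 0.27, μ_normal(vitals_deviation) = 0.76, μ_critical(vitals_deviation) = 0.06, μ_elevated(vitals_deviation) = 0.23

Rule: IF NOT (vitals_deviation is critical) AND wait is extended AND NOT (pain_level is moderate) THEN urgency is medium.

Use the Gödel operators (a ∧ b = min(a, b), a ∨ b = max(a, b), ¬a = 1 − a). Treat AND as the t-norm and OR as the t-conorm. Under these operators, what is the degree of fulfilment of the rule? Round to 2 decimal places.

firing strength: ¬critical=1−0.06=0.94, extended=0.32, ¬moderate=1−0.12=0.88; AND[min(a, b)] → w = 0.32

0.32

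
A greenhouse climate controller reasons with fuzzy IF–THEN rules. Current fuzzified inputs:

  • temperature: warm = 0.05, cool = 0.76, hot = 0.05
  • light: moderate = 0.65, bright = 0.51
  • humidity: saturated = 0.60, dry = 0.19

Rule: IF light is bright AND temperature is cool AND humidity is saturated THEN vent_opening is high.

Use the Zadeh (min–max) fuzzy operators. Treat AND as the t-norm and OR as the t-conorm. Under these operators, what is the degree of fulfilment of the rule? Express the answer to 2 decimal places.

0.51

firing strength: bright=0.51, cool=0.76, saturated=0.60; AND[min(a, b)] → w = 0.51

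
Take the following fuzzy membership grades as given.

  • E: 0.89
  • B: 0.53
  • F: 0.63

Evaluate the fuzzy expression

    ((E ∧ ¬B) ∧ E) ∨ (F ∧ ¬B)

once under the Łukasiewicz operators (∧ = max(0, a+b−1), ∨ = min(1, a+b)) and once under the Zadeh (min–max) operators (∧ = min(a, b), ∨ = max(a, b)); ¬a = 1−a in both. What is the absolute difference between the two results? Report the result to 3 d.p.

Under Łukasiewicz:
  ¬B = 1 − 0.53 = 0.47
  E ∧ ¬B = max(0, a+b−1) on (0.89, 0.47) = 0.36
  (E ∧ ¬B) ∧ E = max(0, a+b−1) on (0.36, 0.89) = 0.25
  ¬B = 1 − 0.53 = 0.47
  F ∧ ¬B = max(0, a+b−1) on (0.63, 0.47) = 0.10
  ((E ∧ ¬B) ∧ E) ∨ (F ∧ ¬B) = min(1, a+b) on (0.25, 0.10) = 0.35
  → value = 0.3500
Under Zadeh (min–max):
  ¬B = 1 − 0.53 = 0.47
  E ∧ ¬B = min(a, b) on (0.89, 0.47) = 0.47
  (E ∧ ¬B) ∧ E = min(a, b) on (0.47, 0.89) = 0.47
  ¬B = 1 − 0.53 = 0.47
  F ∧ ¬B = min(a, b) on (0.63, 0.47) = 0.47
  ((E ∧ ¬B) ∧ E) ∨ (F ∧ ¬B) = max(a, b) on (0.47, 0.47) = 0.47
  → value = 0.4700
|0.3500 − 0.4700| = 0.120

0.120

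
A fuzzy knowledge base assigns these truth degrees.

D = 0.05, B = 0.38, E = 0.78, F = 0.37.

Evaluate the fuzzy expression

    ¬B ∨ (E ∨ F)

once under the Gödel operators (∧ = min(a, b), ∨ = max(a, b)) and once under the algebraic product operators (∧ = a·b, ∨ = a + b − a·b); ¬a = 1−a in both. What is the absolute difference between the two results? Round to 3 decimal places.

0.167

Under Gödel:
  ¬B = 1 − 0.38 = 0.62
  E ∨ F = max(a, b) on (0.78, 0.37) = 0.78
  ¬B ∨ (E ∨ F) = max(a, b) on (0.62, 0.78) = 0.78
  → value = 0.7800
Under algebraic product:
  ¬B = 1 − 0.3800 = 0.6200
  E ∨ F = a + b − a·b on (0.7800, 0.3700) = 0.8614
  ¬B ∨ (E ∨ F) = a + b − a·b on (0.6200, 0.8614) = 0.9473
  → value = 0.9473
|0.7800 − 0.9473| = 0.167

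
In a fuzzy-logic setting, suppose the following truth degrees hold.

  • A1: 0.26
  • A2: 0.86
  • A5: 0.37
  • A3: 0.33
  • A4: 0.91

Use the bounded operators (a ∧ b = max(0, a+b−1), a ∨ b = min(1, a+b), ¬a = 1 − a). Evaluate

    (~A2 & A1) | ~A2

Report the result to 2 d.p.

0.14

~A2 = 1 − 0.86 = 0.14
~A2 & A1 = max(0, a+b−1) on (0.14, 0.26) = 0.00
~A2 = 1 − 0.86 = 0.14
(~A2 & A1) | ~A2 = min(1, a+b) on (0.00, 0.14) = 0.14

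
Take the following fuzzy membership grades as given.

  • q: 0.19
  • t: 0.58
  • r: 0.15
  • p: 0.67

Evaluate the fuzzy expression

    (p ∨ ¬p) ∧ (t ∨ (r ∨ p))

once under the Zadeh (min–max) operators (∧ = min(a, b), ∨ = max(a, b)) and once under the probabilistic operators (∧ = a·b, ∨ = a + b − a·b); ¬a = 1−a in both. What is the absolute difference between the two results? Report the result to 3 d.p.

Under Zadeh (min–max):
  ¬p = 1 − 0.67 = 0.33
  p ∨ ¬p = max(a, b) on (0.67, 0.33) = 0.67
  r ∨ p = max(a, b) on (0.15, 0.67) = 0.67
  t ∨ (r ∨ p) = max(a, b) on (0.58, 0.67) = 0.67
  (p ∨ ¬p) ∧ (t ∨ (r ∨ p)) = min(a, b) on (0.67, 0.67) = 0.67
  → value = 0.6700
Under probabilistic:
  ¬p = 1 − 0.6700 = 0.3300
  p ∨ ¬p = a + b − a·b on (0.6700, 0.3300) = 0.7789
  r ∨ p = a + b − a·b on (0.1500, 0.6700) = 0.7195
  t ∨ (r ∨ p) = a + b − a·b on (0.5800, 0.7195) = 0.8822
  (p ∨ ¬p) ∧ (t ∨ (r ∨ p)) = a·b on (0.7789, 0.8822) = 0.6871
  → value = 0.6871
|0.6700 − 0.6871| = 0.017

0.017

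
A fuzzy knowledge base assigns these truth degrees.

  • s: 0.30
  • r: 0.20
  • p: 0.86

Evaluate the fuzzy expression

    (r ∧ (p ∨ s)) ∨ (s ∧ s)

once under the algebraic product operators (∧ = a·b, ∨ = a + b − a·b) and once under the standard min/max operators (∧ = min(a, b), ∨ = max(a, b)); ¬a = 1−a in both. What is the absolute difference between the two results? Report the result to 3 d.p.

0.046

Under algebraic product:
  p ∨ s = a + b − a·b on (0.8600, 0.3000) = 0.9020
  r ∧ (p ∨ s) = a·b on (0.2000, 0.9020) = 0.1804
  s ∧ s = a·b on (0.3000, 0.3000) = 0.0900
  (r ∧ (p ∨ s)) ∨ (s ∧ s) = a + b − a·b on (0.1804, 0.0900) = 0.2542
  → value = 0.2542
Under standard min/max:
  p ∨ s = max(a, b) on (0.86, 0.30) = 0.86
  r ∧ (p ∨ s) = min(a, b) on (0.20, 0.86) = 0.20
  s ∧ s = min(a, b) on (0.30, 0.30) = 0.30
  (r ∧ (p ∨ s)) ∨ (s ∧ s) = max(a, b) on (0.20, 0.30) = 0.30
  → value = 0.3000
|0.2542 − 0.3000| = 0.046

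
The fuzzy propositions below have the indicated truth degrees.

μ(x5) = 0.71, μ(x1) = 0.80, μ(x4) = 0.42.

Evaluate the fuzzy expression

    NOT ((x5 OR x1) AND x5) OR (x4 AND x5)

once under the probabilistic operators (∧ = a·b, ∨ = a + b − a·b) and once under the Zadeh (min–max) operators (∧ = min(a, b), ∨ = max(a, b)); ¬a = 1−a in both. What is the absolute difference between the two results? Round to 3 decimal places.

Under probabilistic:
  x5 OR x1 = a + b − a·b on (0.7100, 0.8000) = 0.9420
  (x5 OR x1) AND x5 = a·b on (0.9420, 0.7100) = 0.6688
  NOT ((x5 OR x1) AND x5) = 1 − 0.6688 = 0.3312
  x4 AND x5 = a·b on (0.4200, 0.7100) = 0.2982
  NOT ((x5 OR x1) AND x5) OR (x4 AND x5) = a + b − a·b on (0.3312, 0.2982) = 0.5306
  → value = 0.5306
Under Zadeh (min–max):
  x5 OR x1 = max(a, b) on (0.71, 0.80) = 0.80
  (x5 OR x1) AND x5 = min(a, b) on (0.80, 0.71) = 0.71
  NOT ((x5 OR x1) AND x5) = 1 − 0.71 = 0.29
  x4 AND x5 = min(a, b) on (0.42, 0.71) = 0.42
  NOT ((x5 OR x1) AND x5) OR (x4 AND x5) = max(a, b) on (0.29, 0.42) = 0.42
  → value = 0.4200
|0.5306 − 0.4200| = 0.111

0.111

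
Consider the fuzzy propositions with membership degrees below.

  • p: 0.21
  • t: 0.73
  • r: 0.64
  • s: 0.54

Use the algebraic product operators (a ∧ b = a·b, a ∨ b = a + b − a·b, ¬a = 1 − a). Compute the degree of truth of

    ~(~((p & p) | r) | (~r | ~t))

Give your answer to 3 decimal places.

0.306

p & p = a·b on (0.2100, 0.2100) = 0.0441
(p & p) | r = a + b − a·b on (0.0441, 0.6400) = 0.6559
~((p & p) | r) = 1 − 0.6559 = 0.3441
~r = 1 − 0.6400 = 0.3600
~t = 1 − 0.7300 = 0.2700
~r | ~t = a + b − a·b on (0.3600, 0.2700) = 0.5328
~((p & p) | r) | (~r | ~t) = a + b − a·b on (0.3441, 0.5328) = 0.6936
~(~((p & p) | r) | (~r | ~t)) = 1 − 0.6936 = 0.3064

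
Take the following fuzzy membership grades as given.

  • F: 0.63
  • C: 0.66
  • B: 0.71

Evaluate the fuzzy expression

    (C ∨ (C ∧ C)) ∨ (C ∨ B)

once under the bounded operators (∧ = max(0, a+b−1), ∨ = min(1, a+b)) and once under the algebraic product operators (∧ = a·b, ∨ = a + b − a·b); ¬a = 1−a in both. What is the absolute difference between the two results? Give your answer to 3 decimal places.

Under bounded:
  C ∧ C = max(0, a+b−1) on (0.66, 0.66) = 0.32
  C ∨ (C ∧ C) = min(1, a+b) on (0.66, 0.32) = 0.98
  C ∨ B = min(1, a+b) on (0.66, 0.71) = 1.00
  (C ∨ (C ∧ C)) ∨ (C ∨ B) = min(1, a+b) on (0.98, 1.00) = 1.00
  → value = 1.0000
Under algebraic product:
  C ∧ C = a·b on (0.6600, 0.6600) = 0.4356
  C ∨ (C ∧ C) = a + b − a·b on (0.6600, 0.4356) = 0.8081
  C ∨ B = a + b − a·b on (0.6600, 0.7100) = 0.9014
  (C ∨ (C ∧ C)) ∨ (C ∨ B) = a + b − a·b on (0.8081, 0.9014) = 0.9811
  → value = 0.9811
|1.0000 − 0.9811| = 0.019

0.019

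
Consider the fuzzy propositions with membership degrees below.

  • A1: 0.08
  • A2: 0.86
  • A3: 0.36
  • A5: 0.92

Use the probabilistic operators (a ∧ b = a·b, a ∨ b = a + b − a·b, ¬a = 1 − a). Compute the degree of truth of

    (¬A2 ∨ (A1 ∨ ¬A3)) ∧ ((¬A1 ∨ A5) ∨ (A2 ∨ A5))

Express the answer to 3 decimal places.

0.715

¬A2 = 1 − 0.8600 = 0.1400
¬A3 = 1 − 0.3600 = 0.6400
A1 ∨ ¬A3 = a + b − a·b on (0.0800, 0.6400) = 0.6688
¬A2 ∨ (A1 ∨ ¬A3) = a + b − a·b on (0.1400, 0.6688) = 0.7152
¬A1 = 1 − 0.0800 = 0.9200
¬A1 ∨ A5 = a + b − a·b on (0.9200, 0.9200) = 0.9936
A2 ∨ A5 = a + b − a·b on (0.8600, 0.9200) = 0.9888
(¬A1 ∨ A5) ∨ (A2 ∨ A5) = a + b − a·b on (0.9936, 0.9888) = 0.9999
(¬A2 ∨ (A1 ∨ ¬A3)) ∧ ((¬A1 ∨ A5) ∨ (A2 ∨ A5)) = a·b on (0.7152, 0.9999) = 0.7151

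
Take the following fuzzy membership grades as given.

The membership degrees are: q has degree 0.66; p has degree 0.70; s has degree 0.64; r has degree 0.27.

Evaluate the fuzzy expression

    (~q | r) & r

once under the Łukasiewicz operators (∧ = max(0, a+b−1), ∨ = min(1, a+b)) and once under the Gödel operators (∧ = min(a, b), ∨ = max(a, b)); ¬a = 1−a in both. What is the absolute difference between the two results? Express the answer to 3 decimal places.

0.270

Under Łukasiewicz:
  ~q = 1 − 0.66 = 0.34
  ~q | r = min(1, a+b) on (0.34, 0.27) = 0.61
  (~q | r) & r = max(0, a+b−1) on (0.61, 0.27) = 0.00
  → value = 0.0000
Under Gödel:
  ~q = 1 − 0.66 = 0.34
  ~q | r = max(a, b) on (0.34, 0.27) = 0.34
  (~q | r) & r = min(a, b) on (0.34, 0.27) = 0.27
  → value = 0.2700
|0.0000 − 0.2700| = 0.270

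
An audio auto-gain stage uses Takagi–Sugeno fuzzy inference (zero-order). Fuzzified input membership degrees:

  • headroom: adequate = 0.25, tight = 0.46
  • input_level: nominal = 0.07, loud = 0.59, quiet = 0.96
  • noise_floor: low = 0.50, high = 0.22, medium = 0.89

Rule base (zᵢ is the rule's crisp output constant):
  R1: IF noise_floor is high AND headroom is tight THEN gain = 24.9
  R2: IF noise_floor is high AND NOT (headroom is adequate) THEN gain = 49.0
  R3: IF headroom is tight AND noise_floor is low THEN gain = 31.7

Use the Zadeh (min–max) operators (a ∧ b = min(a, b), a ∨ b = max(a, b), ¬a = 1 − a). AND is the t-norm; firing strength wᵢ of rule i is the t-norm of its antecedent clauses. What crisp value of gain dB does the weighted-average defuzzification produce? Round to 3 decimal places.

R1 (z=24.9): high=0.22, tight=0.46; AND[min(a, b)] → w = 0.22
R2 (z=49.0): high=0.22, ¬adequate=1−0.25=0.75; AND[min(a, b)] → w = 0.22
R3 (z=31.7): tight=0.46, low=0.50; AND[min(a, b)] → w = 0.46
Weighted average = (0.22·24.9 + 0.22·49.0 + 0.46·31.7) / (0.22 + 0.22 + 0.46)
  = 30.8400 / 0.9000 = 34.267

34.267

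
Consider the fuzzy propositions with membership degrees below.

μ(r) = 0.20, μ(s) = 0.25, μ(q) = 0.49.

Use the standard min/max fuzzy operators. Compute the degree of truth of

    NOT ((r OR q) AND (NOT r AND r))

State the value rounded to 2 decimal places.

0.80

r OR q = max(a, b) on (0.20, 0.49) = 0.49
NOT r = 1 − 0.20 = 0.80
NOT r AND r = min(a, b) on (0.80, 0.20) = 0.20
(r OR q) AND (NOT r AND r) = min(a, b) on (0.49, 0.20) = 0.20
NOT ((r OR q) AND (NOT r AND r)) = 1 − 0.20 = 0.80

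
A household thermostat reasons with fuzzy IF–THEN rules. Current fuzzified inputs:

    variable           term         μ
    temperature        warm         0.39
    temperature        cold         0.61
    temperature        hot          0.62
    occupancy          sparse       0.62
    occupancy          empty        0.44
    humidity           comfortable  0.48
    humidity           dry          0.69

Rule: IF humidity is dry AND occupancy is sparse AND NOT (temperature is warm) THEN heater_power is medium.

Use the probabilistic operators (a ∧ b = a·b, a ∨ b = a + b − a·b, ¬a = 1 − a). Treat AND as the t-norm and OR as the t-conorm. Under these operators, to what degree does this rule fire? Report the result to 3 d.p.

0.261

firing strength: dry=0.69, sparse=0.62, ¬warm=1−0.39=0.61; AND[a·b] → w = 0.2610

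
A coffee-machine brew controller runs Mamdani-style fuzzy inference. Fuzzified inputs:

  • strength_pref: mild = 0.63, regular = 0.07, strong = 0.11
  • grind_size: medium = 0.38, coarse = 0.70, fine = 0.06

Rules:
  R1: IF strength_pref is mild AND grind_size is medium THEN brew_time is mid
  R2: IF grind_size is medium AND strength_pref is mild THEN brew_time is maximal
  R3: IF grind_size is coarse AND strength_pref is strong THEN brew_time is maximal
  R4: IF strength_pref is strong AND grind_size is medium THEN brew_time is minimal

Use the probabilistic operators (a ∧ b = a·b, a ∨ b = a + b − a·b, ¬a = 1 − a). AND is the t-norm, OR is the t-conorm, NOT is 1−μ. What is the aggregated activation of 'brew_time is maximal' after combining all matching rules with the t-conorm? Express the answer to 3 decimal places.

0.298

R1: mild=0.63, medium=0.38; AND[a·b] → w = 0.2394
R2: medium=0.38, mild=0.63; AND[a·b] → w = 0.2394
R3: coarse=0.70, strong=0.11; AND[a·b] → w = 0.0770
R4: strong=0.11, medium=0.38; AND[a·b] → w = 0.0418
Rules with consequent 'maximal': {R2, R3} → strengths 0.2394, 0.0770
Aggregate via t-conorm [a + b − a·b]: 0.2980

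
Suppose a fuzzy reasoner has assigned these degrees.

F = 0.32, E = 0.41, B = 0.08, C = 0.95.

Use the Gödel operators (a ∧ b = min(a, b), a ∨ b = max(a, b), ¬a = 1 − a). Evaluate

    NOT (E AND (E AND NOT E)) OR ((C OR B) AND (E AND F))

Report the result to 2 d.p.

NOT E = 1 − 0.41 = 0.59
E AND NOT E = min(a, b) on (0.41, 0.59) = 0.41
E AND (E AND NOT E) = min(a, b) on (0.41, 0.41) = 0.41
NOT (E AND (E AND NOT E)) = 1 − 0.41 = 0.59
C OR B = max(a, b) on (0.95, 0.08) = 0.95
E AND F = min(a, b) on (0.41, 0.32) = 0.32
(C OR B) AND (E AND F) = min(a, b) on (0.95, 0.32) = 0.32
NOT (E AND (E AND NOT E)) OR ((C OR B) AND (E AND F)) = max(a, b) on (0.59, 0.32) = 0.59

0.59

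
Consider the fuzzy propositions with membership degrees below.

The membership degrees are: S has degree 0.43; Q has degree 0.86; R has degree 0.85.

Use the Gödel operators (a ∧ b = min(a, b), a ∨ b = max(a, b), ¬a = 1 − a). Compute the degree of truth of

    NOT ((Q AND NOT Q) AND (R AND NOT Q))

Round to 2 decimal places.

0.86

NOT Q = 1 − 0.86 = 0.14
Q AND NOT Q = min(a, b) on (0.86, 0.14) = 0.14
NOT Q = 1 − 0.86 = 0.14
R AND NOT Q = min(a, b) on (0.85, 0.14) = 0.14
(Q AND NOT Q) AND (R AND NOT Q) = min(a, b) on (0.14, 0.14) = 0.14
NOT ((Q AND NOT Q) AND (R AND NOT Q)) = 1 − 0.14 = 0.86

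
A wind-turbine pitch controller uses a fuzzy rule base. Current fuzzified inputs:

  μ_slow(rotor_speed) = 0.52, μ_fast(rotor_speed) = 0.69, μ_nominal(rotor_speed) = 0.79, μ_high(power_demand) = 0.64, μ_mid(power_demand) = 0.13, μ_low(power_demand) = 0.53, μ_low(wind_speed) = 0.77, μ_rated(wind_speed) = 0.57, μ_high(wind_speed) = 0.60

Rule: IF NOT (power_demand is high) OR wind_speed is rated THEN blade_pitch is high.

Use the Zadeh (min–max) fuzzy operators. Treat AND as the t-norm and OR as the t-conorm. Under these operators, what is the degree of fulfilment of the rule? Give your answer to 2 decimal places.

firing strength: ¬high=1−0.64=0.36, rated=0.57; OR[max(a, b)] → w = 0.57

0.57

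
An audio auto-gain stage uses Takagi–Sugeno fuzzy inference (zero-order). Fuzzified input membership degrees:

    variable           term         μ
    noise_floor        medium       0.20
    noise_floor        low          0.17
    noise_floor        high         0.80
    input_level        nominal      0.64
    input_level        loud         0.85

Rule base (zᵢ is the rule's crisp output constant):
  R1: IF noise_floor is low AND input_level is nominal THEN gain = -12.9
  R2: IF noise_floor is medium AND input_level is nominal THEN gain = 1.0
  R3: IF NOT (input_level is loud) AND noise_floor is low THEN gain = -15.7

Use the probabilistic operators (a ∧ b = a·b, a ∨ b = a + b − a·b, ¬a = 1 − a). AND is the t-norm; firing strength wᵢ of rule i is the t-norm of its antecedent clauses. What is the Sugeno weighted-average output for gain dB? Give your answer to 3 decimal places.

-6.389

R1 (z=-12.9): low=0.17, nominal=0.64; AND[a·b] → w = 0.1088
R2 (z=1.0): medium=0.20, nominal=0.64; AND[a·b] → w = 0.1280
R3 (z=-15.7): ¬loud=1−0.85=0.15, low=0.17; AND[a·b] → w = 0.0255
Weighted average = (0.1088·-12.9 + 0.1280·1.0 + 0.0255·-15.7) / (0.1088 + 0.1280 + 0.0255)
  = -1.6759 / 0.2623 = -6.389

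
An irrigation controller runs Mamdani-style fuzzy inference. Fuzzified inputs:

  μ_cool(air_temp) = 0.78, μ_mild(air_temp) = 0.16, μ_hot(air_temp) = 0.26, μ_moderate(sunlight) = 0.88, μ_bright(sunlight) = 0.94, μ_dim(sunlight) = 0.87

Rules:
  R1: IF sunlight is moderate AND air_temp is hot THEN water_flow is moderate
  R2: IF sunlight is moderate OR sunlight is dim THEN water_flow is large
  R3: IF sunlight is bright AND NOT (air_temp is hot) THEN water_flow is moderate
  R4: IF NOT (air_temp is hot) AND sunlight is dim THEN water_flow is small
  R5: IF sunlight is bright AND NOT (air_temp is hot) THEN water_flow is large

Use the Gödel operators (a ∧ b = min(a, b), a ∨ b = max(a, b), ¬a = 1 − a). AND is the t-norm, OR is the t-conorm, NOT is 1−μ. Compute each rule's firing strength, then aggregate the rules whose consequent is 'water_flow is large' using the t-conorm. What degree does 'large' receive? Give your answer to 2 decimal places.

0.88

R1: moderate=0.88, hot=0.26; AND[min(a, b)] → w = 0.26
R2: moderate=0.88, dim=0.87; OR[max(a, b)] → w = 0.88
R3: bright=0.94, ¬hot=1−0.26=0.74; AND[min(a, b)] → w = 0.74
R4: ¬hot=1−0.26=0.74, dim=0.87; AND[min(a, b)] → w = 0.74
R5: bright=0.94, ¬hot=1−0.26=0.74; AND[min(a, b)] → w = 0.74
Rules with consequent 'large': {R2, R5} → strengths 0.88, 0.74
Aggregate via t-conorm [max(a, b)]: 0.88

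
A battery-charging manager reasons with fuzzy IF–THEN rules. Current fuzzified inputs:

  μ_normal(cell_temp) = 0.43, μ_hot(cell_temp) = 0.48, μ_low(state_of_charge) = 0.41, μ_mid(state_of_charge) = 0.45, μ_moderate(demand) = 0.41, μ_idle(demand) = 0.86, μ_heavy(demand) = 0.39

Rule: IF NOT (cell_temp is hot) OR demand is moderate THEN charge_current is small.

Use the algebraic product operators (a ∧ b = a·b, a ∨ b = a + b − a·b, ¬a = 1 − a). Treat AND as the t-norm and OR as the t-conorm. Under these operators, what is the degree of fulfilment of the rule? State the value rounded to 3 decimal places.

0.717

firing strength: ¬hot=1−0.48=0.52, moderate=0.41; OR[a + b − a·b] → w = 0.7168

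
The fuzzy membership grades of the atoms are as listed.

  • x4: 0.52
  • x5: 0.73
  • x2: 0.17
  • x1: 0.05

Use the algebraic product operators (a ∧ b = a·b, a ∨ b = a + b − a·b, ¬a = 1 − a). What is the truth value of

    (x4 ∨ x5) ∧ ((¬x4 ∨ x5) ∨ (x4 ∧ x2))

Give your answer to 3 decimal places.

x4 ∨ x5 = a + b − a·b on (0.5200, 0.7300) = 0.8704
¬x4 = 1 − 0.5200 = 0.4800
¬x4 ∨ x5 = a + b − a·b on (0.4800, 0.7300) = 0.8596
x4 ∧ x2 = a·b on (0.5200, 0.1700) = 0.0884
(¬x4 ∨ x5) ∨ (x4 ∧ x2) = a + b − a·b on (0.8596, 0.0884) = 0.8720
(x4 ∨ x5) ∧ ((¬x4 ∨ x5) ∨ (x4 ∧ x2)) = a·b on (0.8704, 0.8720) = 0.7590

0.759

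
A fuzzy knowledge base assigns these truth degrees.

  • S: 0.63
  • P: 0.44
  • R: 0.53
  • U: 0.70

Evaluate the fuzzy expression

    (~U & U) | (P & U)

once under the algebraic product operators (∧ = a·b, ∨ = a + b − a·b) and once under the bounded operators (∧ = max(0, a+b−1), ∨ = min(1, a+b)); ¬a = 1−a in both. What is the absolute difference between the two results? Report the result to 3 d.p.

0.313

Under algebraic product:
  ~U = 1 − 0.7000 = 0.3000
  ~U & U = a·b on (0.3000, 0.7000) = 0.2100
  P & U = a·b on (0.4400, 0.7000) = 0.3080
  (~U & U) | (P & U) = a + b − a·b on (0.2100, 0.3080) = 0.4533
  → value = 0.4533
Under bounded:
  ~U = 1 − 0.70 = 0.30
  ~U & U = max(0, a+b−1) on (0.30, 0.70) = 0.00
  P & U = max(0, a+b−1) on (0.44, 0.70) = 0.14
  (~U & U) | (P & U) = min(1, a+b) on (0.00, 0.14) = 0.14
  → value = 0.1400
|0.4533 − 0.1400| = 0.313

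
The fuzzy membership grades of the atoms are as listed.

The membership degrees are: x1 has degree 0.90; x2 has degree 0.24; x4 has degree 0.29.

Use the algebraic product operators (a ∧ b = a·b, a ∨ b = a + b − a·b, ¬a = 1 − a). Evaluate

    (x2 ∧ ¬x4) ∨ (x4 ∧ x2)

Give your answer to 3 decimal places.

¬x4 = 1 − 0.2900 = 0.7100
x2 ∧ ¬x4 = a·b on (0.2400, 0.7100) = 0.1704
x4 ∧ x2 = a·b on (0.2900, 0.2400) = 0.0696
(x2 ∧ ¬x4) ∨ (x4 ∧ x2) = a + b − a·b on (0.1704, 0.0696) = 0.2281

0.228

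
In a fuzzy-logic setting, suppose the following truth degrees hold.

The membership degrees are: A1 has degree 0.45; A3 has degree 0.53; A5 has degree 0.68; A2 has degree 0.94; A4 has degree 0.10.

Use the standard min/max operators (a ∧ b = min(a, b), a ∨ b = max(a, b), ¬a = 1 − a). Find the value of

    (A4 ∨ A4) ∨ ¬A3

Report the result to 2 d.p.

A4 ∨ A4 = max(a, b) on (0.10, 0.10) = 0.10
¬A3 = 1 − 0.53 = 0.47
(A4 ∨ A4) ∨ ¬A3 = max(a, b) on (0.10, 0.47) = 0.47

0.47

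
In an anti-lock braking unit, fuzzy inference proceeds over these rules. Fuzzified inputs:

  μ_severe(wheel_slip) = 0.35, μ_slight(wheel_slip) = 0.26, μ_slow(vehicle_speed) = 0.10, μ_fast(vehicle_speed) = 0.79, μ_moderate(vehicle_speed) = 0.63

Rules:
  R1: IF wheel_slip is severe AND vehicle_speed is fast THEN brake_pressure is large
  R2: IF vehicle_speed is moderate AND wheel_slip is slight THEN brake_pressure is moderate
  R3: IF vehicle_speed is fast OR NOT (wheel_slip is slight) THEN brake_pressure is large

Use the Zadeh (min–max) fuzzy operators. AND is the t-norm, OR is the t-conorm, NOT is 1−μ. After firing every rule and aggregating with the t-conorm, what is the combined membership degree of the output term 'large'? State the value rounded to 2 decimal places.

R1: severe=0.35, fast=0.79; AND[min(a, b)] → w = 0.35
R2: moderate=0.63, slight=0.26; AND[min(a, b)] → w = 0.26
R3: fast=0.79, ¬slight=1−0.26=0.74; OR[max(a, b)] → w = 0.79
Rules with consequent 'large': {R1, R3} → strengths 0.35, 0.79
Aggregate via t-conorm [max(a, b)]: 0.79

0.79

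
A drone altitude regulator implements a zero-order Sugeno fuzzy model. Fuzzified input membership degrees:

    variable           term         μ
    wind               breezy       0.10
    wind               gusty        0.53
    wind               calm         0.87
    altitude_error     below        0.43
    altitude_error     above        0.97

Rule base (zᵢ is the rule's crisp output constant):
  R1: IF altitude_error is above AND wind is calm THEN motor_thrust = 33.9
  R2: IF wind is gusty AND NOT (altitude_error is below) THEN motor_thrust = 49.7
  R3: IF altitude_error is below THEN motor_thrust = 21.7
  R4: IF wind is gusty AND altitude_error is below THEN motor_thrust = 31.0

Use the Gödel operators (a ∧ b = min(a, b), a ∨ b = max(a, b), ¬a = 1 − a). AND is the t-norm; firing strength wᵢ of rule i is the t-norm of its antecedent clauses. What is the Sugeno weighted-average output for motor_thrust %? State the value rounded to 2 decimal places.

34.73

R1 (z=33.9): above=0.97, calm=0.87; AND[min(a, b)] → w = 0.87
R2 (z=49.7): gusty=0.53, ¬below=1−0.43=0.57; AND[min(a, b)] → w = 0.53
R3 (z=21.7): below=0.43 → w = 0.43
R4 (z=31.0): gusty=0.53, below=0.43; AND[min(a, b)] → w = 0.43
Weighted average = (0.87·33.9 + 0.53·49.7 + 0.43·21.7 + 0.43·31.0) / (0.87 + 0.53 + 0.43 + 0.43)
  = 78.4950 / 2.2600 = 34.73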